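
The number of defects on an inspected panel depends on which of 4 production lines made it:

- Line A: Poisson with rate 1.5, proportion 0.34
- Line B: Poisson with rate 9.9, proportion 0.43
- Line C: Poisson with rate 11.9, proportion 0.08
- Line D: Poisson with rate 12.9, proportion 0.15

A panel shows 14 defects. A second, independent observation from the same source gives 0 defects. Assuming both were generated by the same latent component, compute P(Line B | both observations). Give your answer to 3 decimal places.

Apply Bayes' rule: the posterior for each component is proportional to its prior times its likelihood at x.
Since both observations come from the same component, the likelihood for component k is f_k(x₁)·f_k(x₂).
  p_A = [e^(−1.5)·1.5^14/14! = 7.47184e-10] × [0.22313] = 1.66719e-10
  p_B = [e^(−9.9)·9.9^14/14! = 0.0499999] × [5.01747e-05] = 2.50873e-06
  p_C = [e^(−11.9)·11.9^14/14! = 0.0889498] × [6.7904e-06] = 6.04005e-07
  p_D = [e^(−12.9)·12.9^14/14! = 0.101263] × [2.49805e-06] = 2.52959e-07
Unnormalised posteriors:
  π_A·p_A = 0.34 × 1.66719e-10 = 5.66846e-11
  π_B·p_B = 0.43 × 2.50873e-06 = 1.07875e-06
  π_C·p_C = 0.08 × 6.04005e-07 = 4.83204e-08
  π_D·p_D = 0.15 × 2.52959e-07 = 3.79438e-08
Normaliser: 5.66846e-11 + 1.07875e-06 + 4.83204e-08 + 3.79438e-08 = 1.16507e-06
P(Line B | x₁,x₂) = 1.07875e-06 / 1.16507e-06 ≈ 0.926

0.926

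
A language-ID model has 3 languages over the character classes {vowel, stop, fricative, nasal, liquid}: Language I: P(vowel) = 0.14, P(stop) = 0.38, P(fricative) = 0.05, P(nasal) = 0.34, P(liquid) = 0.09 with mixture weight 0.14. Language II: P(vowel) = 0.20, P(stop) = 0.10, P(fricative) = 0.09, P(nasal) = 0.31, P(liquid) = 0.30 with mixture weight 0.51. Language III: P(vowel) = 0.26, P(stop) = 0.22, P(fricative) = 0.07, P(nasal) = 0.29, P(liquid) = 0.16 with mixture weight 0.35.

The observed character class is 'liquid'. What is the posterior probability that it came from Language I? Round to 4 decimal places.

Posterior ∝ prior × likelihood, so P(k | x) ∝ P(Z=k) f_k(x); normalise over all components.
Evaluate each component's likelihood at the observed value:
  f_I = 0.09
  f_II = 0.3
  f_III = 0.16
Unnormalised posteriors:
  P(Z=I)·f_I = 0.14 × 0.09 = 0.0126
  P(Z=II)·f_II = 0.51 × 0.3 = 0.153
  P(Z=III)·f_III = 0.35 × 0.16 = 0.056
Evidence: 0.0126 + 0.153 + 0.056 = 0.2216
P(Language I | the observation) = 0.0126 / 0.2216 ≈ 0.0569

0.0569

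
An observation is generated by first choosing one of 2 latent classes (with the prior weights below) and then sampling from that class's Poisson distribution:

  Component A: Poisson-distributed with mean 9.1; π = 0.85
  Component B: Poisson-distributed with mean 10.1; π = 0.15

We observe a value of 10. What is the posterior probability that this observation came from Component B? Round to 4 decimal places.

Apply Bayes' rule: the posterior for each component is proportional to its prior times its likelihood at x.
Evaluate each component's likelihood at the observed value:
  p_A = e^(−9.1)·9.1^10/10! = 0.119832
  p_B = e^(−10.1)·10.1^10/10! = 0.125048
Weight by the priors:
  π_A·p_A = 0.85 × 0.119832 = 0.101857
  π_B·p_B = 0.15 × 0.125048 = 0.0187572
Normaliser: 0.101857 + 0.0187572 = 0.120614
P(Component B | x) = 0.0187572 / 0.120614 ≈ 0.1555

0.1555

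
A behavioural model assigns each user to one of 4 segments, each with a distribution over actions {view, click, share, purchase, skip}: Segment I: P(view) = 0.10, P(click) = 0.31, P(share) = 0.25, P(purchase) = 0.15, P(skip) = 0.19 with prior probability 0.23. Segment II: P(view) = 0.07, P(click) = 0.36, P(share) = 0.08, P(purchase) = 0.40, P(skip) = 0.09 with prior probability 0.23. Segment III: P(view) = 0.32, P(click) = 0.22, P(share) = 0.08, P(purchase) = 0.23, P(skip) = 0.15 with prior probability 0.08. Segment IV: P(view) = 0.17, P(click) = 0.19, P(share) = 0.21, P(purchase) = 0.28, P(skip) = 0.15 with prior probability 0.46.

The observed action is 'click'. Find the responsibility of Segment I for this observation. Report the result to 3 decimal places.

0.275

Apply Bayes' rule: the posterior for each component is proportional to its prior times its likelihood at x.
Component likelihoods at x = 'click':
  L_I = P(click | comp) = 0.31
  L_II = P(click | comp) = 0.36
  L_III = P(click | comp) = 0.22
  L_IV = P(click | comp) = 0.19
Weight by the priors:
  w_I·L_I = 0.23 × 0.31 = 0.0713
  w_II·L_II = 0.23 × 0.36 = 0.0828
  w_III·L_III = 0.08 × 0.22 = 0.0176
  w_IV·L_IV = 0.46 × 0.19 = 0.0874
Normaliser: 0.0713 + 0.0828 + 0.0176 + 0.0874 = 0.2591
So the posterior for Segment I is 0.0713 / 0.2591 ≈ 0.275.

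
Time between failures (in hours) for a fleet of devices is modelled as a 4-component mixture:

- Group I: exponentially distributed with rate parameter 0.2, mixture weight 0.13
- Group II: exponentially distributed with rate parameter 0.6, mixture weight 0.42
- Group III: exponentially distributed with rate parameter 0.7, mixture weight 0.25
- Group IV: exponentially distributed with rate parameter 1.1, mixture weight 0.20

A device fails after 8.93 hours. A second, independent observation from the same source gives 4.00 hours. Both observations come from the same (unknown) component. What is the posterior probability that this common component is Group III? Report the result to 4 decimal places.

0.0305

Apply Bayes' rule: the posterior for each component is proportional to its prior times its likelihood at x.
Since both observations come from the same component, the likelihood for component k is f_k(x₁)·f_k(x₂).
  f_I = [0.2·e^(−0.2·8.93) = 0.2·e^(−1.7860) = 0.0335259] × [0.0898658] = 0.00301283
  f_II = [0.6·e^(−0.6·8.93) = 0.6·e^(−5.3580) = 0.00282619] × [0.0544308] = 0.000153832
  f_III = [0.7·e^(−0.7·8.93) = 0.7·e^(−6.2510) = 0.00134997] × [0.042567] = 5.74641e-05
  f_IV = [1.1·e^(−1.1·8.93) = 1.1·e^(−9.8230) = 5.96098e-05] × [0.0135051] = 8.05035e-07
Weight by the priors:
  w_I·f_I = 0.13 × 0.00301283 = 0.000391668
  w_II·f_II = 0.42 × 0.000153832 = 6.46093e-05
  w_III·f_III = 0.25 × 5.74641e-05 = 1.4366e-05
  w_IV·f_IV = 0.20 × 8.05035e-07 = 1.61007e-07
Evidence: 0.000391668 + 6.46093e-05 + 1.4366e-05 + 1.61007e-07 = 0.000470804
Responsibility of Group III: 1.4366e-05 / 0.000470804 ≈ 0.0305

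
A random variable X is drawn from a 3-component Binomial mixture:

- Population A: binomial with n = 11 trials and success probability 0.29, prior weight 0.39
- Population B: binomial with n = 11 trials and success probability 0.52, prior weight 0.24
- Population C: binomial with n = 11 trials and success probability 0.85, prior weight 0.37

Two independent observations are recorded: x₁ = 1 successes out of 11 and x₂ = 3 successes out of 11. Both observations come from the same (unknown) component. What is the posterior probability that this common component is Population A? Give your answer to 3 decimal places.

Posterior ∝ prior × likelihood, so P(k | x) ∝ π_k f_k(x); normalise over all components.
Since both observations come from the same component, the likelihood for component k is f_k(x₁)·f_k(x₂).
  f_A = [C(11,1)·0.29^1·0.71^10 = 11·0.29·0.0325524 = 0.103842] × [0.259863] = 0.0269848
  f_B = [C(11,1)·0.52^1·0.48^10 = 11·0.52·0.000649251 = 0.00371371] × [0.0653768] = 0.000242791
  f_C = [C(11,1)·0.85^1·0.15^10 = 11·0.85·5.7665e-09 = 5.39168e-08] × [2.59699e-05] = 1.40022e-12
Weight by the priors:
  π_A·f_A = 0.39 × 0.0269848 = 0.0105241
  π_B·f_B = 0.24 × 0.000242791 = 5.82698e-05
  π_C·f_C = 0.37 × 1.40022e-12 = 5.1808e-13
Sum: 0.0105241 + 5.82698e-05 + 5.1808e-13 = 0.0105823
P(Population A | x₁,x₂) ≈ 0.994

0.994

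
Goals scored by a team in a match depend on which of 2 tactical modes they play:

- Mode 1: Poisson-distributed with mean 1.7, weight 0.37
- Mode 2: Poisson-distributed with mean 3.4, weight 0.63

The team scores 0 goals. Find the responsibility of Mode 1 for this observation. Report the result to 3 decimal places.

The responsibility of component k is π_k f_k(x) divided by Σ_j π_j f_j(x).
Evaluate each component's likelihood at the observed value:
  f_1 = e^(−1.7)·1.7^0/0! = 0.182684
  f_2 = e^(−3.4)·3.4^0/0! = 0.0333733
Prior × likelihood for each component:
  π_1·f_1 = 0.37 × 0.182684 = 0.0675929
  π_2·f_2 = 0.63 × 0.0333733 = 0.0210252
Marginal: 0.0675929 + 0.0210252 = 0.0886181
So the posterior for Mode 1 is 0.0675929 / 0.0886181 ≈ 0.763.

0.763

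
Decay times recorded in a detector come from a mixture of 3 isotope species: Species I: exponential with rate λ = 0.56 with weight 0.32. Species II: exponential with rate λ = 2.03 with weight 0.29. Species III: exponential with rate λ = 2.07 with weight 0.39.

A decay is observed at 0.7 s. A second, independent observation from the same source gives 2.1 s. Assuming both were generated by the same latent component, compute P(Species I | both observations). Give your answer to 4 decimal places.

0.6959

By Bayes' theorem, P(k | x) = π_k f_k(x) / Σ_j π_j f_j(x).
Since both observations come from the same component, the likelihood for component k is f_k(x₁)·f_k(x₂).
  p_I = [0.378394] × [0.172766] = 0.0653736
  p_II = [0.490189] × [0.0285824] = 0.0140108
  p_III = [0.486046] × [0.0267974] = 0.0130248
Multiply by the mixture weights:
  π_I·p_I = 0.32 × 0.0653736 = 0.0209195
  π_II·p_II = 0.29 × 0.0140108 = 0.00406313
  π_III·p_III = 0.39 × 0.0130248 = 0.00507966
Evidence: 0.0209195 + 0.00406313 + 0.00507966 = 0.0300623
P(Species I | x) ≈ 0.6959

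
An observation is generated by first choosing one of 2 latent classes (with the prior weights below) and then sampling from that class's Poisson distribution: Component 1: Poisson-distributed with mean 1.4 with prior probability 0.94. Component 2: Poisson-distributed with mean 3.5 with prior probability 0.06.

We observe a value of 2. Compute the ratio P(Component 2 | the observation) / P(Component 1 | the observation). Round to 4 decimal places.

0.0489

Since P(k|x) ∝ π_k f_k(x), the posterior odds are π_i f_i(x) / (π_j f_j(x)).
Component likelihoods at x = 2:
  f_1 = 0.241665
  f_2 = 0.184959
Posterior odds = (π_2·f_2) / (π_1·f_1) = (0.06·0.184959) / (0.94·0.241665) = 0.0110975 / 0.227165 ≈ 0.0489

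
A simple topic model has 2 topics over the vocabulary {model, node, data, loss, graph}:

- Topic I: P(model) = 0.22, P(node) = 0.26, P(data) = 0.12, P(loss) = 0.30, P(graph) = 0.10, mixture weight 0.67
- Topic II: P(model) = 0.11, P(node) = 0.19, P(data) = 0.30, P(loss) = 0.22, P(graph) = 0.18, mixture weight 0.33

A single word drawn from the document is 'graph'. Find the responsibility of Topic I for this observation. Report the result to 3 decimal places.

0.530

By Bayes' theorem, P(k | x) = π_k f_k(x) / Σ_j π_j f_j(x).
Categorical probabilities:
  p_I = P(graph | comp) = 0.10
  p_II = P(graph | comp) = 0.18
Weight by the priors:
  π_I·p_I = 0.67 × 0.1 = 0.067
  π_II·p_II = 0.33 × 0.18 = 0.0594
Normaliser: 0.067 + 0.0594 = 0.1264
So the posterior for Topic I is 0.067 / 0.1264 ≈ 0.530.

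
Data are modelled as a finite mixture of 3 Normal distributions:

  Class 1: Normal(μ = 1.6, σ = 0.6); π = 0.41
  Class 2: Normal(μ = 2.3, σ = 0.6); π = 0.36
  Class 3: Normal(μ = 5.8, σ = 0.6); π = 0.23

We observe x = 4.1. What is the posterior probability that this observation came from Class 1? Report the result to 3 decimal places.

The responsibility of component k is π_k f_k(x) divided by Σ_j π_j f_j(x).
Normal densities:
  L_1 = 0.000112938
  L_2 = 0.00738641
  L_3 = 0.0120102
Prior × likelihood for each component:
  π_1·L_1 = 0.41 × 0.000112938 = 4.63047e-05
  π_2·L_2 = 0.36 × 0.00738641 = 0.00265911
  π_3·L_3 = 0.23 × 0.0120102 = 0.00276234
Normaliser: 4.63047e-05 + 0.00265911 + 0.00276234 = 0.00546775
So the posterior for Class 1 is 4.63047e-05 / 0.00546775 ≈ 0.008.

0.008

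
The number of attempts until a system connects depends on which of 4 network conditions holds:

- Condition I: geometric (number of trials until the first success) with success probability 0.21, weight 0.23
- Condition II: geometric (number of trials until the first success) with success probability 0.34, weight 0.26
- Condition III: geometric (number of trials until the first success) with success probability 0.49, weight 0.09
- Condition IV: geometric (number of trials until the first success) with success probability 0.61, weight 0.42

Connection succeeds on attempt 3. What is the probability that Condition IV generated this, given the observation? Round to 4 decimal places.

P(component k | x) = π_k·f_k(x) / marginal(x), where marginal(x) = Σ_j π_j·f_j(x).
Component likelihoods at x = 3:
  f_I = 0.131061
  f_II = 0.148104
  f_III = 0.127449
  f_IV = 0.092781
Prior × likelihood for each component:
  π_I·f_I = 0.23 × 0.131061 = 0.030144
  π_II·f_II = 0.26 × 0.148104 = 0.038507
  π_III·f_III = 0.09 × 0.127449 = 0.0114704
  π_IV·f_IV = 0.42 × 0.092781 = 0.038968
Marginal: 0.030144 + 0.038507 + 0.0114704 + 0.038968 = 0.119089
So the posterior for Condition IV is 0.038968 / 0.119089 ≈ 0.3272.

0.3272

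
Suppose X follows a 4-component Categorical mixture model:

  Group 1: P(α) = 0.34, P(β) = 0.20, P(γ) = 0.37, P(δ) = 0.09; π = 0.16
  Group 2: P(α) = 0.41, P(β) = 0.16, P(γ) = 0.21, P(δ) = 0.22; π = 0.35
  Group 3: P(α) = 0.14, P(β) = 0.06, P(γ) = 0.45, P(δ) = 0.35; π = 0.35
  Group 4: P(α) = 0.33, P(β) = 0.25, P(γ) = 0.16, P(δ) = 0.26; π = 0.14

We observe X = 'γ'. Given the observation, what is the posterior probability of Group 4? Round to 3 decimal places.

By Bayes' theorem, P(k | x) = P(Z=k) f_k(x) / Σ_j P(Z=j) f_j(x).
Evaluate each component's likelihood at the observed value:
  p_1 = P(γ | comp) = 0.37
  p_2 = P(γ | comp) = 0.21
  p_3 = P(γ | comp) = 0.45
  p_4 = P(γ | comp) = 0.16
Weight by the priors:
  P(Z=1)·p_1 = 0.16 × 0.37 = 0.0592
  P(Z=2)·p_2 = 0.35 × 0.21 = 0.0735
  P(Z=3)·p_3 = 0.35 × 0.45 = 0.1575
  P(Z=4)·p_4 = 0.14 × 0.16 = 0.0224
Normaliser: 0.0592 + 0.0735 + 0.1575 + 0.0224 = 0.3126
P(Group 4 | x) ≈ 0.072

0.072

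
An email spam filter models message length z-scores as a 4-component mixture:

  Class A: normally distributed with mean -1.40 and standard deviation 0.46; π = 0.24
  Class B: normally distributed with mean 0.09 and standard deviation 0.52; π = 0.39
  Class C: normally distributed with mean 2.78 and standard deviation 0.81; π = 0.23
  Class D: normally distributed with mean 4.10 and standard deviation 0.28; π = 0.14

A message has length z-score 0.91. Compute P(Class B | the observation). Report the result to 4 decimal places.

0.9163

P(component k | x) = w_k·f_k(x) / marginal(x), where marginal(x) = Σ_j w_j·f_j(x).
Normal densities:
  L_A = (1/(0.46·√(2π)))·exp(−(0.91−-1.40)²/(2·0.46²)) = 0.867266·exp(-12.60893) = 2.89843e-06
  L_B = (1/(0.52·√(2π)))·exp(−(0.91−0.09)²/(2·0.52²)) = 0.767197·exp(-1.24334) = 0.221274
  L_C = (1/(0.81·√(2π)))·exp(−(0.91−2.78)²/(2·0.81²)) = 0.492521·exp(-2.66491) = 0.0342821
  L_D = (1/(0.28·√(2π)))·exp(−(0.91−4.10)²/(2·0.28²)) = 1.424794·exp(-64.89860) = 9.30357e-29
Multiply by the mixture weights:
  w_A·L_A = 0.24 × 2.89843e-06 = 6.95623e-07
  w_B·L_B = 0.39 × 0.221274 = 0.0862967
  w_C·L_C = 0.23 × 0.0342821 = 0.00788489
  w_D·L_D = 0.14 × 9.30357e-29 = 1.3025e-29
Evidence: 6.95623e-07 + 0.0862967 + 0.00788489 + 1.3025e-29 = 0.0941823
P(Class B | x) ≈ 0.9163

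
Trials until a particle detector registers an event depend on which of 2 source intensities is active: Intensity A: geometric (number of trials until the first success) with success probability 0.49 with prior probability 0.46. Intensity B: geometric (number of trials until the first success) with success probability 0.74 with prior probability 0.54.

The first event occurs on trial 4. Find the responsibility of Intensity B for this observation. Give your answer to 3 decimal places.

The responsibility of component k is P(Z=k) f_k(x) divided by Σ_j P(Z=j) f_j(x).
Geometric probabilities:
  p_A = 0.49·(1−0.49)^3 = 0.49·0.132651 = 0.064999
  p_B = 0.74·(1−0.74)^3 = 0.74·0.017576 = 0.0130062
Multiply by the mixture weights:
  P(Z=A)·p_A = 0.46 × 0.064999 = 0.0298995
  P(Z=B)·p_B = 0.54 × 0.0130062 = 0.00702337
Denominator: 0.0298995 + 0.00702337 = 0.0369229
P(Intensity B | x) = 0.00702337 / 0.0369229 ≈ 0.190

0.190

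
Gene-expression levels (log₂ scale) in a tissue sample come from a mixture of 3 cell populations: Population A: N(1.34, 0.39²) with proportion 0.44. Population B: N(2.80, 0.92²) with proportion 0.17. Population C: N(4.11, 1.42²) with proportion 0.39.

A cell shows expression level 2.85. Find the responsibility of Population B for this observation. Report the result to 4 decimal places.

P(component k | x) = w_k·f_k(x) / marginal(x), where marginal(x) = Σ_j w_j·f_j(x).
Component likelihoods at x = 2.85:
  f_A = 0.000568376
  f_B = 0.432993
  f_C = 0.189519
Unnormalised posteriors:
  w_A·f_A = 0.44 × 0.000568376 = 0.000250085
  w_B·f_B = 0.17 × 0.432993 = 0.0736088
  w_C·f_C = 0.39 × 0.189519 = 0.0739123
Evidence: 0.000250085 + 0.0736088 + 0.0739123 = 0.147771
P(Population B | the observation) = 0.0736088 / 0.147771 ≈ 0.4981

0.4981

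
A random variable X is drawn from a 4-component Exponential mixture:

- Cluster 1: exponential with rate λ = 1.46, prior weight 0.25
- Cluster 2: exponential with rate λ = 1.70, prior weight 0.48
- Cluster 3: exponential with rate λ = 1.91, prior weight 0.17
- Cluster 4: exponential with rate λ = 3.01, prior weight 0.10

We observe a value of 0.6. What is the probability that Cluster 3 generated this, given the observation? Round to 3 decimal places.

0.172

Posterior ∝ prior × likelihood, so P(k | x) ∝ w_k f_k(x); normalise over all components.
Evaluate each component's likelihood at the observed value:
  f_1 = 0.60801
  f_2 = 0.613011
  f_3 = 0.6072
  f_4 = 0.494573
Multiply by the mixture weights:
  w_1·f_1 = 0.25 × 0.60801 = 0.152003
  w_2·f_2 = 0.48 × 0.613011 = 0.294245
  w_3·f_3 = 0.17 × 0.6072 = 0.103224
  w_4·f_4 = 0.10 × 0.494573 = 0.0494573
Denominator: 0.152003 + 0.294245 + 0.103224 + 0.0494573 = 0.598929
P(Cluster 3 | data) = 0.103224 / 0.598929 ≈ 0.172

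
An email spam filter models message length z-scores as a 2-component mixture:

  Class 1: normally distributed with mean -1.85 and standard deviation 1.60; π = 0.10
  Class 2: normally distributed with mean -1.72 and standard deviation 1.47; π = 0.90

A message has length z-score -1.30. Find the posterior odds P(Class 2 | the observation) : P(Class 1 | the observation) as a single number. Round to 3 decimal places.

9.976

Since P(k|x) ∝ P(Z=k) f_k(x), the posterior odds are P(Z=i) f_i(x) / (P(Z=j) f_j(x)).
Normal densities:
  L_1 = (1/(1.60·√(2π)))·exp(−(-1.30−-1.85)²/(2·1.60²)) = 0.249339·exp(-0.05908) = 0.235034
  L_2 = (1/(1.47·√(2π)))·exp(−(-1.30−-1.72)²/(2·1.47²)) = 0.271389·exp(-0.04082) = 0.260535
Odds = (0.90/0.10) × (0.260535/0.235034) = 9 × 1.1085 ≈ 9.976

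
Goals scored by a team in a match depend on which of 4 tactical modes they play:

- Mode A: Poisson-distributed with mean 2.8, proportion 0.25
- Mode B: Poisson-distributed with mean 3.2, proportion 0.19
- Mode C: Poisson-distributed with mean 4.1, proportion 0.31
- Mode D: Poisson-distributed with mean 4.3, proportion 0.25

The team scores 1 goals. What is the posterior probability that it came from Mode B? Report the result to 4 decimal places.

0.2406

The responsibility of component k is P(Z=k) f_k(x) divided by Σ_j P(Z=j) f_j(x).
Component likelihoods at x = 1 goals:
  L_A = 0.170268
  L_B = 0.130439
  L_C = 0.067948
  L_D = 0.0583448
Unnormalised posteriors:
  P(Z=A)·L_A = 0.25 × 0.170268 = 0.042567
  P(Z=B)·L_B = 0.19 × 0.130439 = 0.0247834
  P(Z=C)·L_C = 0.31 × 0.067948 = 0.0210639
  P(Z=D)·L_D = 0.25 × 0.0583448 = 0.0145862
Normaliser: 0.042567 + 0.0247834 + 0.0210639 + 0.0145862 = 0.103001
Responsibility of Mode B: 0.0247834 / 0.103001 ≈ 0.2406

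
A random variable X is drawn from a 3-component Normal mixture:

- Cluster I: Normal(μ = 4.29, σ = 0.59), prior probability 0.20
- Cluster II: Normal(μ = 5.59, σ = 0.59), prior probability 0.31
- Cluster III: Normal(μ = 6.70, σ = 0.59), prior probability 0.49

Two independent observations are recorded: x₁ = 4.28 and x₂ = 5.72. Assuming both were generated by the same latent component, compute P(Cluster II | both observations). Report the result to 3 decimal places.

0.708

Apply Bayes' rule: the posterior for each component is proportional to its prior times its likelihood at x.
Since both observations come from the same component, the likelihood for component k is f_k(x₁)·f_k(x₂).
  L_I = [(1/(0.59·√(2π)))·exp(−(4.28−4.29)²/(2·0.59²)) = 0.676173·exp(-0.00014) = 0.676076] × [0.0358455] = 0.0242343
  L_II = [(1/(0.59·√(2π)))·exp(−(4.28−5.59)²/(2·0.59²)) = 0.676173·exp(-2.46495) = 0.0574834] × [0.659957] = 0.0379366
  L_III = [(1/(0.59·√(2π)))·exp(−(4.28−6.70)²/(2·0.59²)) = 0.676173·exp(-8.41195) = 0.000150243] × [0.170198] = 2.5571e-05
Unnormalised posteriors:
  π_I·L_I = 0.20 × 0.0242343 = 0.00484686
  π_II·L_II = 0.31 × 0.0379366 = 0.0117603
  π_III·L_III = 0.49 × 2.5571e-05 = 1.25298e-05
Evidence: 0.00484686 + 0.0117603 + 1.25298e-05 = 0.0166197
Responsibility of Cluster II: 0.0117603 / 0.0166197 ≈ 0.708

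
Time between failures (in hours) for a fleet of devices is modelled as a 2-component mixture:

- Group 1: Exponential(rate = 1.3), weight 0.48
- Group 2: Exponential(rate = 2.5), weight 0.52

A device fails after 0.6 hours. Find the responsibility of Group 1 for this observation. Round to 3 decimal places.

0.497

Posterior ∝ prior × likelihood, so P(k | x) ∝ P(Z=k) f_k(x); normalise over all components.
Component likelihoods at x = 0.6 hours:
  f_1 = 1.3·e^(−1.3·0.6) = 1.3·e^(−0.7800) = 0.595928
  f_2 = 2.5·e^(−2.5·0.6) = 2.5·e^(−1.5000) = 0.557825
Multiply by the mixture weights:
  P(Z=1)·f_1 = 0.48 × 0.595928 = 0.286045
  P(Z=2)·f_2 = 0.52 × 0.557825 = 0.290069
Evidence: 0.286045 + 0.290069 = 0.576115
Responsibility of Group 1: 0.286045 / 0.576115 ≈ 0.497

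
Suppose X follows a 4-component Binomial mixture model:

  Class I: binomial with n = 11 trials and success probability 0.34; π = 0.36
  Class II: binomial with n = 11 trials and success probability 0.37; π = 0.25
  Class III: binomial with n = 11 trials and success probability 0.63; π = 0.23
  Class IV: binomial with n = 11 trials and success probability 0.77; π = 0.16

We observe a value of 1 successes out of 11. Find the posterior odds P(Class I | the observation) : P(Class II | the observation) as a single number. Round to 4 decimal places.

2.1070

Since P(k|x) ∝ P(Z=k) f_k(x), the posterior odds are P(Z=i) f_i(x) / (P(Z=j) f_j(x)).
Binomial probabilities:
  p_I = 0.0586558
  p_II = 0.0400867
  p_III = 0.000333235
  p_IV = 3.50883e-06
0.0211161 / 0.0100217 ≈ 2.1070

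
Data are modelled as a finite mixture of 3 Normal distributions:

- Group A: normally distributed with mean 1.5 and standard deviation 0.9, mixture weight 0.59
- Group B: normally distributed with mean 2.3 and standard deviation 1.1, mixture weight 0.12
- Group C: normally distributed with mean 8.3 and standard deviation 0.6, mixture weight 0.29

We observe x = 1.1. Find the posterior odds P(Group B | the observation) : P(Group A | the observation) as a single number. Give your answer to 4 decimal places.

Posterior odds = (π_i f_i(x)) / (π_j f_j(x)); the normalising sum cancels.
Evaluate each component's likelihood at the observed value:
  p_A = 0.401582
  p_B = 0.20003
  p_C = 3.57731e-32
Posterior odds = (π_B·p_B) / (π_A·p_A) = (0.12·0.20003) / (0.59·0.401582) = 0.0240035 / 0.236933 ≈ 0.1013

0.1013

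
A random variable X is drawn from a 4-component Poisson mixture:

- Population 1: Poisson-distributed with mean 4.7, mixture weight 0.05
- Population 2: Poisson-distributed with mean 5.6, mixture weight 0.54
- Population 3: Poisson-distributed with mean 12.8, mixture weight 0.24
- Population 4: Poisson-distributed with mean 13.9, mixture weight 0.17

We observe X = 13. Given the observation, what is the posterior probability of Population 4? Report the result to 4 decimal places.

P(component k | x) = π_k·f_k(x) / marginal(x), where marginal(x) = Σ_j π_j·f_j(x).
Evaluate each component's likelihood at the observed value:
  f_1 = 0.000797642
  f_2 = 0.00316311
  f_3 = 0.109769
  f_4 = 0.106713
Multiply by the mixture weights:
  π_1·f_1 = 0.05 × 0.000797642 = 3.98821e-05
  π_2·f_2 = 0.54 × 0.00316311 = 0.00170808
  π_3·f_3 = 0.24 × 0.109769 = 0.0263446
  π_4·f_4 = 0.17 × 0.106713 = 0.0181413
Sum: 3.98821e-05 + 0.00170808 + 0.0263446 + 0.0181413 = 0.0462338
Responsibility of Population 4: 0.0181413 / 0.0462338 ≈ 0.3924

0.3924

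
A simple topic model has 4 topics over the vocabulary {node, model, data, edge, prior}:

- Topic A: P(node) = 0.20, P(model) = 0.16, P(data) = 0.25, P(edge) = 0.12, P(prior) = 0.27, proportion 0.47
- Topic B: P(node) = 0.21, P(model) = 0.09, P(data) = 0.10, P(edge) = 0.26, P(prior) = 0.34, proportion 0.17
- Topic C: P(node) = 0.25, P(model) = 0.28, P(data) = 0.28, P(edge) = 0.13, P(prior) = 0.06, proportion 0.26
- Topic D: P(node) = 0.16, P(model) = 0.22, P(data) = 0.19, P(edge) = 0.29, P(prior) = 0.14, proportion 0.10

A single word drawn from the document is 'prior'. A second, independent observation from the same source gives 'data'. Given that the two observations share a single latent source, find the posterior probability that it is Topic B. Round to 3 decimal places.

0.130

P(component k | x) = π_k·f_k(x) / marginal(x), where marginal(x) = Σ_j π_j·f_j(x).
Since both observations come from the same component, the likelihood for component k is f_k(x₁)·f_k(x₂).
  f_A = [0.27] × [0.25] = 0.0675
  f_B = [0.34] × [0.1] = 0.034
  f_C = [0.06] × [0.28] = 0.0168
  f_D = [0.14] × [0.19] = 0.0266
Weight by the priors:
  π_A·f_A = 0.47 × 0.0675 = 0.031725
  π_B·f_B = 0.17 × 0.034 = 0.00578
  π_C·f_C = 0.26 × 0.0168 = 0.004368
  π_D·f_D = 0.10 × 0.0266 = 0.00266
Normaliser: 0.031725 + 0.00578 + 0.004368 + 0.00266 = 0.044533
P(Topic B | x) ≈ 0.130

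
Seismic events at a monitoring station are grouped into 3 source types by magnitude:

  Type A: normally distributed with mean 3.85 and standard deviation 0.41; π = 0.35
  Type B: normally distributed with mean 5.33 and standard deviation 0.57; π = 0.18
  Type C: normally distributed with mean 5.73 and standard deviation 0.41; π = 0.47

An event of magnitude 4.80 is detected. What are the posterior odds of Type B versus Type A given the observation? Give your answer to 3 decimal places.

Since P(k|x) ∝ π_k f_k(x), the posterior odds are π_i f_i(x) / (π_j f_j(x)).
Component likelihoods at x = 4.80:
  p_A = 0.0664202
  p_B = 0.45425
  p_C = 0.0742798
Odds = (0.18/0.35) × (0.45425/0.0664202) = 0.514286 × 6.83904 ≈ 3.517

3.517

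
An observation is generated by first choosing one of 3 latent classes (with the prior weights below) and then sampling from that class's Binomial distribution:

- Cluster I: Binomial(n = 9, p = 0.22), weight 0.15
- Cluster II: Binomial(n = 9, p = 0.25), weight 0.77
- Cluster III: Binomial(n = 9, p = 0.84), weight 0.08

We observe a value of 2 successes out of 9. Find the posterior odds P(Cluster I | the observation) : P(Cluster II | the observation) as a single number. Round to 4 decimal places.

Since P(k|x) ∝ w_k f_k(x), the posterior odds are w_i f_i(x) / (w_j f_j(x)).
Binomial probabilities:
  L_I = C(9,2)·0.22^2·0.78^7 = 36·0.0484·0.175656 = 0.306062
  L_II = C(9,2)·0.25^2·0.75^7 = 36·0.0625·0.133484 = 0.300339
  L_III = C(9,2)·0.84^2·0.16^7 = 36·0.7056·2.68435e-06 = 6.81869e-05
Posterior odds = (w_I·L_I) / (w_II·L_II) = (0.15·0.306062) / (0.77·0.300339) = 0.0459094 / 0.231261 ≈ 0.1985

0.1985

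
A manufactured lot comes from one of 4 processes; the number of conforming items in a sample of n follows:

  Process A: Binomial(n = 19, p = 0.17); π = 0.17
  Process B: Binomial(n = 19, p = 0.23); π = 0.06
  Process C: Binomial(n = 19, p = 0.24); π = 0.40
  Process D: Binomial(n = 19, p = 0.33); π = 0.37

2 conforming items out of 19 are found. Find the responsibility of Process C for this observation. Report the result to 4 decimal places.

P(component k | x) = w_k·f_k(x) / marginal(x), where marginal(x) = Σ_j w_j·f_j(x).
Binomial probabilities:
  f_A = 0.208076
  f_B = 0.106364
  f_C = 0.0927363
  f_D = 0.0205729
Weight by the priors:
  w_A·f_A = 0.17 × 0.208076 = 0.0353729
  w_B·f_B = 0.06 × 0.106364 = 0.00638183
  w_C·f_C = 0.40 × 0.0927363 = 0.0370945
  w_D·f_D = 0.37 × 0.0205729 = 0.00761198
Sum: 0.0353729 + 0.00638183 + 0.0370945 + 0.00761198 = 0.0864612
Responsibility of Process C: 0.0370945 / 0.0864612 ≈ 0.4290

0.4290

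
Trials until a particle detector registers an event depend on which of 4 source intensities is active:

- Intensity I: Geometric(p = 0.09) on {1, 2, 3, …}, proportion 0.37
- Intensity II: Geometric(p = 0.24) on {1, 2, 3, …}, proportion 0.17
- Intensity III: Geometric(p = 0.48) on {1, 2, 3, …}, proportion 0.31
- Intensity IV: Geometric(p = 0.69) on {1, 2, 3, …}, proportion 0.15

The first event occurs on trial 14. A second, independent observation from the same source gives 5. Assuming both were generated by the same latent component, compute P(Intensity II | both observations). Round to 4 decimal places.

0.1324

The responsibility of component k is w_k f_k(x) divided by Σ_j w_j f_j(x).
Since both observations come from the same component, the likelihood for component k is f_k(x₁)·f_k(x₂).
  L_I = [0.09·(1−0.09)^13 = 0.09·0.293453 = 0.0264107] × [0.0617175] = 0.00163
  L_II = [0.24·(1−0.24)^13 = 0.24·0.0282213 = 0.00677311] × [0.0800692] = 0.000542317
  L_III = [0.48·(1−0.48)^13 = 0.48·0.000203256 = 9.75629e-05] × [0.0350958] = 3.42404e-06
  L_IV = [0.69·(1−0.69)^13 = 0.69·2.44175e-07 = 1.68481e-07] × [0.00637229] = 1.07361e-09
Weight by the priors:
  w_I·L_I = 0.37 × 0.00163 = 0.000603102
  w_II·L_II = 0.17 × 0.000542317 = 9.2194e-05
  w_III·L_III = 0.31 × 3.42404e-06 = 1.06145e-06
  w_IV·L_IV = 0.15 × 1.07361e-09 = 1.61042e-10
Sum: 0.000603102 + 9.2194e-05 + 1.06145e-06 + 1.61042e-10 = 0.000696357
Responsibility of Intensity II: 9.2194e-05 / 0.000696357 ≈ 0.1324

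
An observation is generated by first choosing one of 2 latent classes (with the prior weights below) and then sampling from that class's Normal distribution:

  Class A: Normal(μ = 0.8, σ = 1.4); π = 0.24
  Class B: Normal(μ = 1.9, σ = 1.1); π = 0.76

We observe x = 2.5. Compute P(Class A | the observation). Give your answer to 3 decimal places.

0.121

Posterior ∝ prior × likelihood, so P(k | x) ∝ π_k f_k(x); normalise over all components.
Evaluate each component's likelihood at the observed value:
  p_A = (1/(1.4·√(2π)))·exp(−(2.5−0.8)²/(2·1.4²)) = 0.284959·exp(-0.73724) = 0.136333
  p_B = (1/(1.1·√(2π)))·exp(−(2.5−1.9)²/(2·1.1²)) = 0.362675·exp(-0.14876) = 0.312544
Weight by the priors:
  π_A·p_A = 0.24 × 0.136333 = 0.0327199
  π_B·p_B = 0.76 × 0.312544 = 0.237534
Evidence: 0.0327199 + 0.237534 = 0.270254
Responsibility of Class A: 0.0327199 / 0.270254 ≈ 0.121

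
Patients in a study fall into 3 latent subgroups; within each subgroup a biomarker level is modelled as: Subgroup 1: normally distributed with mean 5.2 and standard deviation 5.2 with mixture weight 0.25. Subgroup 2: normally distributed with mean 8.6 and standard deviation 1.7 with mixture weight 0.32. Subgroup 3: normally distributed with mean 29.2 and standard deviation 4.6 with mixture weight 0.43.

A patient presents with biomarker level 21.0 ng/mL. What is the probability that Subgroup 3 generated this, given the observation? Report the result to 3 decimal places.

The responsibility of component k is P(Z=k) f_k(x) divided by Σ_j P(Z=j) f_j(x).
Evaluate each component's likelihood at the observed value:
  f_1 = 0.000758839
  f_2 = 6.56638e-13
  f_3 = 0.0177062
Prior × likelihood for each component:
  P(Z=1)·f_1 = 0.25 × 0.000758839 = 0.00018971
  P(Z=2)·f_2 = 0.32 × 6.56638e-13 = 2.10124e-13
  P(Z=3)·f_3 = 0.43 × 0.0177062 = 0.00761366
Evidence: 0.00018971 + 2.10124e-13 + 0.00761366 = 0.00780337
So the posterior for Subgroup 3 is 0.00761366 / 0.00780337 ≈ 0.976.

0.976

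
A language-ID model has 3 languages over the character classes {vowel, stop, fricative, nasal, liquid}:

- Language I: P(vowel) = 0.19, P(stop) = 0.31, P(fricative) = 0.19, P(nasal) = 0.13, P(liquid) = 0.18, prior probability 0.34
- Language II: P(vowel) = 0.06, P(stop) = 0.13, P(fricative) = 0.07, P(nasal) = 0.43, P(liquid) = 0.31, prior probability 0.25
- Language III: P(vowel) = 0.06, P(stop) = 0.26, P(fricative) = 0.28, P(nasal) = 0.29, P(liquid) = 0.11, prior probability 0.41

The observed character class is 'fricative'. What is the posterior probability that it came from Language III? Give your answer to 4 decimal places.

By Bayes' theorem, P(k | x) = π_k f_k(x) / Σ_j π_j f_j(x).
Categorical probabilities:
  p_I = P(fricative | comp) = 0.19
  p_II = P(fricative | comp) = 0.07
  p_III = P(fricative | comp) = 0.28
Weight by the priors:
  π_I·p_I = 0.34 × 0.19 = 0.0646
  π_II·p_II = 0.25 × 0.07 = 0.0175
  π_III·p_III = 0.41 × 0.28 = 0.1148
Evidence: 0.0646 + 0.0175 + 0.1148 = 0.1969
So the posterior for Language III is 0.1148 / 0.1969 ≈ 0.5830.

0.5830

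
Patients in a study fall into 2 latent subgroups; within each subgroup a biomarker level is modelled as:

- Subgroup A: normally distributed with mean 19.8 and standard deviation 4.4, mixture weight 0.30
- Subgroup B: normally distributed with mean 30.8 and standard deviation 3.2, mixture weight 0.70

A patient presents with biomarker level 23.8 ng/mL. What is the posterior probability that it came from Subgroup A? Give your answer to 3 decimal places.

0.693

By Bayes' theorem, P(k | x) = P(Z=k) f_k(x) / Σ_j P(Z=j) f_j(x).
Component likelihoods at x = 23.8 ng/mL:
  L_A = (1/(4.4·√(2π)))·exp(−(23.8−19.8)²/(2·4.4²)) = 0.090669·exp(-0.41322) = 0.0599787
  L_B = (1/(3.2·√(2π)))·exp(−(23.8−30.8)²/(2·3.2²)) = 0.124669·exp(-2.39258) = 0.011394
Unnormalised posteriors:
  P(Z=A)·L_A = 0.30 × 0.0599787 = 0.0179936
  P(Z=B)·L_B = 0.70 × 0.011394 = 0.00797581
Denominator: 0.0179936 + 0.00797581 = 0.0259694
Responsibility of Subgroup A: 0.0179936 / 0.0259694 ≈ 0.693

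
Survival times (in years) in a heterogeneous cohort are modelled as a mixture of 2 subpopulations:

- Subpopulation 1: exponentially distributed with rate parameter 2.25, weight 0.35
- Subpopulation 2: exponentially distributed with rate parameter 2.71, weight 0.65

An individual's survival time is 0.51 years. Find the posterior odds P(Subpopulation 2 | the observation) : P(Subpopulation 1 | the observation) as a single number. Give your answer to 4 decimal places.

1.7691

The posterior odds equal the prior odds times the likelihood ratio: (P(Z=i)/P(Z=j))·(f_i(x)/f_j(x)).
Evaluate each component's likelihood at the observed value:
  p_1 = 2.25·e^(−2.25·0.51) = 2.25·e^(−1.1475) = 0.714216
  p_2 = 2.71·e^(−2.71·0.51) = 2.71·e^(−1.3821) = 0.680348
0.442226 / 0.249976 ≈ 1.7691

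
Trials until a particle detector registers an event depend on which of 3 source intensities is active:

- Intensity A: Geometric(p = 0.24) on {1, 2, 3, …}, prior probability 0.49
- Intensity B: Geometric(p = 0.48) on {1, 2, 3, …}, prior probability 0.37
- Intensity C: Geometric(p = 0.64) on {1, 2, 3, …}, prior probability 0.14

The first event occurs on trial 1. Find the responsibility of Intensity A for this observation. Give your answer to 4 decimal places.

0.3056

Apply Bayes' rule: the posterior for each component is proportional to its prior times its likelihood at x.
Evaluate each component's likelihood at the observed value:
  p_A = 0.24
  p_B = 0.48
  p_C = 0.64
Unnormalised posteriors:
  π_A·p_A = 0.49 × 0.24 = 0.1176
  π_B·p_B = 0.37 × 0.48 = 0.1776
  π_C·p_C = 0.14 × 0.64 = 0.0896
Normaliser: 0.1176 + 0.1776 + 0.0896 = 0.3848
P(Intensity A | data) = 0.1176 / 0.3848 ≈ 0.3056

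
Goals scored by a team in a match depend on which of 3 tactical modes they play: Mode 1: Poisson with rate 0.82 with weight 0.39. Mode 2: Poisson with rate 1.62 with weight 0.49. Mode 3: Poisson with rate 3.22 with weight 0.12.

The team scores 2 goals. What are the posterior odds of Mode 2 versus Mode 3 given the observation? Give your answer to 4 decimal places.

5.1192

Only the two components matter; the odds are (π_i f_i(x)) / (π_j f_j(x)).
Component likelihoods at x = 2 goals:
  p_1 = 0.148073
  p_2 = 0.259683
  p_3 = 0.207135
0.127245 / 0.0248562 ≈ 5.1192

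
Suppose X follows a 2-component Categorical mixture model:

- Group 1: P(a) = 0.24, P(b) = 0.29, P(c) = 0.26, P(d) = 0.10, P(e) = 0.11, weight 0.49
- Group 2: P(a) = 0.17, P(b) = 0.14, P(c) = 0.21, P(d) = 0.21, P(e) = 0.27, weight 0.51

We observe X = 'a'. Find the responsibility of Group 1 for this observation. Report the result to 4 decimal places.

Posterior ∝ prior × likelihood, so P(k | x) ∝ w_k f_k(x); normalise over all components.
Evaluate each component's likelihood at the observed value:
  f_1 = 0.24
  f_2 = 0.17
Multiply by the mixture weights:
  w_1·f_1 = 0.49 × 0.24 = 0.1176
  w_2·f_2 = 0.51 × 0.17 = 0.0867
Sum: 0.1176 + 0.0867 = 0.2043
P(Group 1 | x) ≈ 0.5756

0.5756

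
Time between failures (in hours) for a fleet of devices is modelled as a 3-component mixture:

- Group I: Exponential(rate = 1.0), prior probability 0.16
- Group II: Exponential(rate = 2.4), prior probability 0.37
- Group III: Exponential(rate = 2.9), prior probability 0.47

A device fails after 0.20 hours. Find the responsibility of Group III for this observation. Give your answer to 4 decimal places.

Posterior ∝ prior × likelihood, so P(k | x) ∝ P(Z=k) f_k(x); normalise over all components.
Evaluate each component's likelihood at the observed value:
  L_I = 0.818731
  L_II = 1.48508
  L_III = 1.62371
Weight by the priors:
  P(Z=I)·L_I = 0.16 × 0.818731 = 0.130997
  P(Z=II)·L_II = 0.37 × 1.48508 = 0.54948
  P(Z=III)·L_III = 0.47 × 1.62371 = 0.763141
Normaliser: 0.130997 + 0.54948 + 0.763141 = 1.44362
P(Group III | data) = 0.763141 / 1.44362 ≈ 0.5286

0.5286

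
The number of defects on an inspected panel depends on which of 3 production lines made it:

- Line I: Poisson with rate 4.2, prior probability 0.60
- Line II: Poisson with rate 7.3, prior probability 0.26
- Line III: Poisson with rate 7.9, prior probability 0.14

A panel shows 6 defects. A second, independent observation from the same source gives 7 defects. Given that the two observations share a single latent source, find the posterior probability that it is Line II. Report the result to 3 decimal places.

Apply Bayes' rule: the posterior for each component is proportional to its prior times its likelihood at x.
Since both observations come from the same component, the likelihood for component k is f_k(x₁)·f_k(x₂).
  f_I = [e^(−4.2)·4.2^6/6! = 0.114321] × [0.0685927] = 0.00784159
  f_II = [e^(−7.3)·7.3^6/6! = 0.141989] × [0.148074] = 0.0210249
  f_III = [e^(−7.9)·7.9^6/6! = 0.125171] × [0.141264] = 0.0176822
Multiply by the mixture weights:
  π_I·f_I = 0.60 × 0.00784159 = 0.00470495
  π_II·f_II = 0.26 × 0.0210249 = 0.00546648
  π_III·f_III = 0.14 × 0.0176822 = 0.00247551
Denominator: 0.00470495 + 0.00546648 + 0.00247551 = 0.0126469
So the posterior for Line II is 0.00546648 / 0.0126469 ≈ 0.432.

0.432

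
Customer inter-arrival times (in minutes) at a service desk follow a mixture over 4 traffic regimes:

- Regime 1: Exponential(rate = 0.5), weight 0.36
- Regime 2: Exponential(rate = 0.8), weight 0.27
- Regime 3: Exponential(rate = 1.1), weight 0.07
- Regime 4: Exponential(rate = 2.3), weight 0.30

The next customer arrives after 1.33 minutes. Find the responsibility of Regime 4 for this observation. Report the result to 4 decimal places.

0.1490

By Bayes' theorem, P(k | x) = w_k f_k(x) / Σ_j w_j f_j(x).
Exponential densities:
  f_1 = 0.5·e^(−0.5·1.33) = 0.5·e^(−0.6650) = 0.257137
  f_2 = 0.8·e^(−0.8·1.33) = 0.8·e^(−1.0640) = 0.276058
  f_3 = 1.1·e^(−1.1·1.33) = 1.1·e^(−1.4630) = 0.254695
  f_4 = 2.3·e^(−2.3·1.33) = 2.3·e^(−3.0590) = 0.10795
Multiply by the mixture weights:
  w_1·f_1 = 0.36 × 0.257137 = 0.0925692
  w_2·f_2 = 0.27 × 0.276058 = 0.0745357
  w_3·f_3 = 0.07 × 0.254695 = 0.0178286
  w_4·f_4 = 0.30 × 0.10795 = 0.0323849
Marginal: 0.0925692 + 0.0745357 + 0.0178286 + 0.0323849 = 0.217318
Responsibility of Regime 4: 0.0323849 / 0.217318 ≈ 0.1490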